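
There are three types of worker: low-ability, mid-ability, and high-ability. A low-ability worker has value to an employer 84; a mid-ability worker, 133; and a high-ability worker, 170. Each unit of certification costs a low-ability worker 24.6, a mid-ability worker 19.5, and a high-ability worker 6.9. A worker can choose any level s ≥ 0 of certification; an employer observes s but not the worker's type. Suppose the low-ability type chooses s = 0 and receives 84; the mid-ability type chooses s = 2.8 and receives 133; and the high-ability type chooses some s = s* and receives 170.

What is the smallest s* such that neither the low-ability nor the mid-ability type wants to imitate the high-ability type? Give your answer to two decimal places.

Low-ability type (on-path payoff 84) won't mimic when 84 ≥ 170 − 24.6·s*, i.e. s* ≥ 3.50.
Mid-ability type (on-path payoff 133 − 19.5×2.8 = 78.4) won't mimic when 78.4 ≥ 170 − 19.5·s*, i.e. s* ≥ 4.70.
Both must hold, so s* = max(3.50, 4.70) = 4.70. The mid-ability type's constraint binds.

4.70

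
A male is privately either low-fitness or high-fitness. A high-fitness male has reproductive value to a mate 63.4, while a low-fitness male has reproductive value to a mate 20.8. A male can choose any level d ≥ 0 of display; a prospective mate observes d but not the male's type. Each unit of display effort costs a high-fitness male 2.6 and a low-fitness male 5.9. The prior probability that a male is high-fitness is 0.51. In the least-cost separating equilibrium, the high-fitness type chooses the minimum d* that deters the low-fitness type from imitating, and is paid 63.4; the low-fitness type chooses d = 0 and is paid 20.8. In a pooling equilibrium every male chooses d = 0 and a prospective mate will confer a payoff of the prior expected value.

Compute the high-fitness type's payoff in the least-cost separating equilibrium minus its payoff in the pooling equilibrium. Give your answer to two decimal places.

Least-cost separating signal: d* solves 20.8 = 63.4 − 5.9·d*, so d* = (63.4 − 20.8)/5.9 ≈ 7.2203.
High-fitness type's separating payoff: 63.4 − 2.6 × d* = 63.4 − 2.6 × (63.4 − 20.8)/5.9 = 63.4 − 110.76/5.9 ≈ 44.6271.
Pooling payoff: 0.51 × 63.4 + 0.49 × 20.8 = 42.526.
Difference: 44.6271 − 42.526 = 2.1011, i.e. 2.10 to two decimal places.
The high-fitness type prefers to separate.

2.10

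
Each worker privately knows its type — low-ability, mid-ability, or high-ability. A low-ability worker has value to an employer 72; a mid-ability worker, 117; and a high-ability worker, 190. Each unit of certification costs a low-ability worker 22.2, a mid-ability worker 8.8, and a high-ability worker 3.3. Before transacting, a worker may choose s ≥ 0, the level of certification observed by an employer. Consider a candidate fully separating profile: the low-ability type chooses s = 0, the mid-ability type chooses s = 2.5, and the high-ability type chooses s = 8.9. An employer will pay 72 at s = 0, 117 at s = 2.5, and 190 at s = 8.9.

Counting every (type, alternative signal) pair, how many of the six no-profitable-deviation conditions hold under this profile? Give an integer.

Low-ability (own payoff 72): to s=2.5 gives 117 − 22.2×2.5 = 61.5 → no gain ✓; to s=8.9 gives 190 − 22.2×8.9 = -7.58 → no gain ✓.
High-ability (own payoff 190 − 3.3×8.9 = 160.63): to s=0 gives 72 → no gain ✓; to s=2.5 gives 117 − 3.3×2.5 = 108.75 → no gain ✓.
Mid-ability (own payoff 117 − 8.8×2.5 = 95): to s=0 gives 72 → no gain ✓; to s=8.9 gives 190 − 8.8×8.9 = 111.68 → profitable ✗.
5 of the 6 constraints hold; not an equilibrium.

5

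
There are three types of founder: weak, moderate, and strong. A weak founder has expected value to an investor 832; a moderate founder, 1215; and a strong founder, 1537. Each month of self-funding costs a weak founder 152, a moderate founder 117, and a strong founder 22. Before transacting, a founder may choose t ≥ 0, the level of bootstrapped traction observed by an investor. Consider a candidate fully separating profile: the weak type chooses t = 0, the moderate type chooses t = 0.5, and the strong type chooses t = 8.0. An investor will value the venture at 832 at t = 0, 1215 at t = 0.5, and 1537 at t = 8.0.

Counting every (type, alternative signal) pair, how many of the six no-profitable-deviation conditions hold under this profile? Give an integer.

5

Weak (own payoff 832): to t=0.5 gives 1215 − 152×0.5 = 1139 → profitable ✗; to t=8.0 gives 1537 − 152×8.0 = 321 → no gain ✓.
Strong (own payoff 1537 − 22×8.0 = 1361): to t=0 gives 832 → no gain ✓; to t=0.5 gives 1215 − 22×0.5 = 1204 → no gain ✓.
Moderate (own payoff 1215 − 117×0.5 = 1156.5): to t=0 gives 832 → no gain ✓; to t=8.0 gives 1537 − 117×8.0 = 601 → no gain ✓.
5 of the 6 constraints hold; not an equilibrium.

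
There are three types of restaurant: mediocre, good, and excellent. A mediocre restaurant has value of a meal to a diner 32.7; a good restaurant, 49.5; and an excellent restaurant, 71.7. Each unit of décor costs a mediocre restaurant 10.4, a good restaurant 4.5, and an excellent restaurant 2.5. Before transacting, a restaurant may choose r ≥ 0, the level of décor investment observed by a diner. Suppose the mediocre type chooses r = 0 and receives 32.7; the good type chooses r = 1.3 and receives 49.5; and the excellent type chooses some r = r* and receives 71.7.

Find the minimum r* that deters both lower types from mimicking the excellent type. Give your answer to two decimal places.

Mediocre type (on-path payoff 32.7) won't mimic when 32.7 ≥ 71.7 − 10.4·r*, i.e. r* ≥ 3.75.
Good type (on-path payoff 49.5 − 4.5×1.3 = 43.65) won't mimic when 43.65 ≥ 71.7 − 4.5·r*, i.e. r* ≥ 6.23.
Both must hold, so r* = max(3.75, 6.23) = 6.23. The good type's constraint binds.

6.23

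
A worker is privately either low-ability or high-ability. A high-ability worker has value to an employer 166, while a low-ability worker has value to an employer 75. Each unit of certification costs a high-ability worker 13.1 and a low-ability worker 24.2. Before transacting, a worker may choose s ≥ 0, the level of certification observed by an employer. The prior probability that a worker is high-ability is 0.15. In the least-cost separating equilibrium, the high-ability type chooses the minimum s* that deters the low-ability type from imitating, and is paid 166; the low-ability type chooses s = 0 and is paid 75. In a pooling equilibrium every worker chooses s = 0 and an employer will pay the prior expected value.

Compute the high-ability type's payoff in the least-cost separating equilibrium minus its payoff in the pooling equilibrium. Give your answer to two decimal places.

Least-cost separating signal: s* solves 75 = 166 − 24.2·s*, so s* = (166 − 75)/24.2 ≈ 3.7603.
High-ability type's separating payoff: 166 − 13.1 × s* = 166 − 13.1 × (166 − 75)/24.2 = 166 − 1192.1/24.2 ≈ 116.7397.
Pooling payoff: 0.15 × 166 + 0.85 × 75 = 88.65.
Difference: 116.7397 − 88.65 = 28.0897, i.e. 28.09 to two decimal places.
The high-ability type prefers to separate.

28.09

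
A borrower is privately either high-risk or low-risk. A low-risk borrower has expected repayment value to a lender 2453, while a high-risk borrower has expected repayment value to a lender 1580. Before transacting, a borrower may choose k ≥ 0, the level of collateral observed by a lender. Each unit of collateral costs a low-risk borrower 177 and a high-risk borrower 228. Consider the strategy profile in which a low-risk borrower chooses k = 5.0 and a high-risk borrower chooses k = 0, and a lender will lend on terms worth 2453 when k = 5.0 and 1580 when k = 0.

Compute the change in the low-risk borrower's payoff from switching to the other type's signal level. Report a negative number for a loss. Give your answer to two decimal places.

Playing k = 5.0 the low-risk borrower receives 2453 − 177 × 5.0 = 1568.
Deviating to k = 0 yields 1580 instead.
Gain from deviating: 1580 − 1568 = 12.00.
The gain is positive, so the low-risk type's incentive-compatibility constraint is violated — this profile is not a separating equilibrium.

12.00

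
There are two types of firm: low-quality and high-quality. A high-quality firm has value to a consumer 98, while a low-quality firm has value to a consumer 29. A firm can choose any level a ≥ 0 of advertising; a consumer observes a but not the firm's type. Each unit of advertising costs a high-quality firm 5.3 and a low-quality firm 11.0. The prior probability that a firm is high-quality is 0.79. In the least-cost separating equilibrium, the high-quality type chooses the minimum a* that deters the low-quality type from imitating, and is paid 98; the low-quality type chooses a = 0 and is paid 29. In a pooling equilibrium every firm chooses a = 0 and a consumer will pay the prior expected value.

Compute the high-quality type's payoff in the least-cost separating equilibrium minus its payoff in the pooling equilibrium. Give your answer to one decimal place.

Least-cost separating signal: a* solves 29 = 98 − 11.0·a*, so a* = (98 − 29)/11.0 ≈ 6.2727.
High-quality type's separating payoff: 98 − 5.3 × a* = 98 − 5.3 × (98 − 29)/11.0 = 98 − 365.7/11.0 ≈ 64.755.
Pooling payoff: 0.79 × 98 + 0.21 × 29 = 83.51.
Difference: 64.755 − 83.51 = -18.755, i.e. -18.8 to one decimal place.
The high-quality type would prefer the pooling outcome.

-18.8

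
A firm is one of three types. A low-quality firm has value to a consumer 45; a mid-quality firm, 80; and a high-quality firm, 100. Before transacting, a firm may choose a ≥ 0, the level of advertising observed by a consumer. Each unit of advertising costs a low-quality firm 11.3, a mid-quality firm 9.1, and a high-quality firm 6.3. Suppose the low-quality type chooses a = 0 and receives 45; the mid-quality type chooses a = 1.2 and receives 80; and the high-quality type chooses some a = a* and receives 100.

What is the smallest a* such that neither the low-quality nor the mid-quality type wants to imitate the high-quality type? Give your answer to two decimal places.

Low-quality type (on-path payoff 45) won't mimic when 45 ≥ 100 − 11.3·a*, i.e. a* ≥ 4.87.
Mid-quality type (on-path payoff 80 − 9.1×1.2 = 69.08) won't mimic when 69.08 ≥ 100 − 9.1·a*, i.e. a* ≥ 3.40.
Both must hold, so a* = max(4.87, 3.40) = 4.87. The low-quality type's constraint binds.

4.87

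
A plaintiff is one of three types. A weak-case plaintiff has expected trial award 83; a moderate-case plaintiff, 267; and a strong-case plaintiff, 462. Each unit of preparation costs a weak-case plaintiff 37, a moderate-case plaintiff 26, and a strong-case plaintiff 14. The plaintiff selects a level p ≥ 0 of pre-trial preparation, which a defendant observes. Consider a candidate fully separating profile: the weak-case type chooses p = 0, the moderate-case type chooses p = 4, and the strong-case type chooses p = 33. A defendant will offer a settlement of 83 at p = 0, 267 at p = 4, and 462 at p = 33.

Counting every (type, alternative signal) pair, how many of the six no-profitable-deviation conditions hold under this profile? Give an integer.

Weak-case (own payoff 83): to p=4 gives 267 − 37×4 = 119 → profitable ✗; to p=33 gives 462 − 37×33 = -759 → no gain ✓.
Strong-case (own payoff 462 − 14×33 = 0): to p=0 gives 83 → profitable ✗; to p=4 gives 267 − 14×4 = 211 → profitable ✗.
Moderate-case (own payoff 267 − 26×4 = 163): to p=0 gives 83 → no gain ✓; to p=33 gives 462 − 26×33 = -396 → no gain ✓.
3 of the 6 constraints hold; not an equilibrium.

3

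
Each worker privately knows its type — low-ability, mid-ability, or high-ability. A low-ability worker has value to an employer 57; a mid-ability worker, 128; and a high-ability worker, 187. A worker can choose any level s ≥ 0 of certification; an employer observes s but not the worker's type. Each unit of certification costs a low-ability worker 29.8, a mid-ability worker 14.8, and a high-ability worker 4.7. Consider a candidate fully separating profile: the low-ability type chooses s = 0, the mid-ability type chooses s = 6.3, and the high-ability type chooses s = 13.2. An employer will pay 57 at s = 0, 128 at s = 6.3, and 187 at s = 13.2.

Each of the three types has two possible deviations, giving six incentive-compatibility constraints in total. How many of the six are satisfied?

5

Mid-ability (own payoff 128 − 14.8×6.3 = 34.76): to s=0 gives 57 → profitable ✗; to s=13.2 gives 187 − 14.8×13.2 = -8.36 → no gain ✓.
Low-ability (own payoff 57): to s=6.3 gives 128 − 29.8×6.3 = -59.74 → no gain ✓; to s=13.2 gives 187 − 29.8×13.2 = -206.36 → no gain ✓.
High-ability (own payoff 187 − 4.7×13.2 = 124.96): to s=0 gives 57 → no gain ✓; to s=6.3 gives 128 − 4.7×6.3 = 98.39 → no gain ✓.
5 of the 6 constraints hold; not an equilibrium.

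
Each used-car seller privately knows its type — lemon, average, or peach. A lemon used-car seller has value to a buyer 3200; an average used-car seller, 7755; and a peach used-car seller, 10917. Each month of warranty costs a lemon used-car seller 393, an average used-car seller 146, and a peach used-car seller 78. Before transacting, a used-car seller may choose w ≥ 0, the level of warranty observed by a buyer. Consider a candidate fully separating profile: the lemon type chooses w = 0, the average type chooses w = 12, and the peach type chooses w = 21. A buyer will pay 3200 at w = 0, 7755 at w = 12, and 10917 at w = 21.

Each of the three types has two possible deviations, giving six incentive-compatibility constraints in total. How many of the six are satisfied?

5

Average (own payoff 7755 − 146×12 = 6003): to w=0 gives 3200 → no gain ✓; to w=21 gives 10917 − 146×21 = 7851 → profitable ✗.
Lemon (own payoff 3200): to w=12 gives 7755 − 393×12 = 3039 → no gain ✓; to w=21 gives 10917 − 393×21 = 2664 → no gain ✓.
Peach (own payoff 10917 − 78×21 = 9279): to w=0 gives 3200 → no gain ✓; to w=12 gives 7755 − 78×12 = 6819 → no gain ✓.
5 of the 6 constraints hold; not an equilibrium.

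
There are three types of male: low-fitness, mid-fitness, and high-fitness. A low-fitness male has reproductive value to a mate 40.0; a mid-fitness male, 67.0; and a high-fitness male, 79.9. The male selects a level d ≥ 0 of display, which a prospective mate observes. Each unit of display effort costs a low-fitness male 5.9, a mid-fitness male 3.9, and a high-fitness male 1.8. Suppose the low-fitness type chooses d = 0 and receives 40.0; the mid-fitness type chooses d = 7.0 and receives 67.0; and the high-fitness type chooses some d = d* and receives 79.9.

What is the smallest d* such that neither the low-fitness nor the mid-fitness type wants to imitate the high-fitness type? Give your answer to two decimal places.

10.31

Mid-fitness type (on-path payoff 67.0 − 3.9×7.0 = 39.7) won't mimic when 39.7 ≥ 79.9 − 3.9·d*, i.e. d* ≥ 10.31.
Low-fitness type (on-path payoff 40.0) won't mimic when 40.0 ≥ 79.9 − 5.9·d*, i.e. d* ≥ 6.76.
Both must hold, so d* = max(6.76, 10.31) = 10.31. The mid-fitness type's constraint binds.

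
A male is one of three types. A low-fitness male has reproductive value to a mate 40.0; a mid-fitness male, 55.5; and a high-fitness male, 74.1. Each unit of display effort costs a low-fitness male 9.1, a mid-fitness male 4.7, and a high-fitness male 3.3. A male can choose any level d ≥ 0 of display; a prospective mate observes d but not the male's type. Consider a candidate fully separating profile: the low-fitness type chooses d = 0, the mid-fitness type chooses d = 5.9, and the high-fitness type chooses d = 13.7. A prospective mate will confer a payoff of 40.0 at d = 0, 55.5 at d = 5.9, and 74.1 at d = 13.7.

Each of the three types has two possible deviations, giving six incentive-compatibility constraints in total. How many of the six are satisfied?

3

High-fitness (own payoff 74.1 − 3.3×13.7 = 28.89): to d=0 gives 40.0 → profitable ✗; to d=5.9 gives 55.5 − 3.3×5.9 = 36.03 → profitable ✗.
Mid-fitness (own payoff 55.5 − 4.7×5.9 = 27.77): to d=0 gives 40.0 → profitable ✗; to d=13.7 gives 74.1 − 4.7×13.7 = 9.71 → no gain ✓.
Low-fitness (own payoff 40.0): to d=5.9 gives 55.5 − 9.1×5.9 = 1.81 → no gain ✓; to d=13.7 gives 74.1 − 9.1×13.7 = -50.57 → no gain ✓.
3 of the 6 constraints hold; not an equilibrium.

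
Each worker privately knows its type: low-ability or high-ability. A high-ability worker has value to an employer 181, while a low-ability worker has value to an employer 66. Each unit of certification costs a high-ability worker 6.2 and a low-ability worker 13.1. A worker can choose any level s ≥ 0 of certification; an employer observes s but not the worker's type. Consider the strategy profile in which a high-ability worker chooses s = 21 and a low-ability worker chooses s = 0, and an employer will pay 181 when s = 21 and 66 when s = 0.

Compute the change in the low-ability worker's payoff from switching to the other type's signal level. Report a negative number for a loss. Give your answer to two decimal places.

-160.10

Playing s = 0 the low-ability worker receives 66.
Deviating to s = 21 brings payment 181 at cost 13.1 × 21 = 275.1, netting -94.1.
Gain from deviating: -94.1 − 66 = -160.10.
The gain is negative, so the low-ability type's incentive-compatibility constraint is satisfied.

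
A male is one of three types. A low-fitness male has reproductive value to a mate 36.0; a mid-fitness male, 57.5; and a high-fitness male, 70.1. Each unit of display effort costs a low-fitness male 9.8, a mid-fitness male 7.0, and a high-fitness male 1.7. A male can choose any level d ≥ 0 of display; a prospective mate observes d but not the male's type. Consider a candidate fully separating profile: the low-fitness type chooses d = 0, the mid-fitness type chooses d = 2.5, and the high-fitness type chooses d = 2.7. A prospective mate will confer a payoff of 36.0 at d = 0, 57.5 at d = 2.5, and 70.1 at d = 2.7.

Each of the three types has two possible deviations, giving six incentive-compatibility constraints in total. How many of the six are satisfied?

4

Mid-fitness (own payoff 57.5 − 7.0×2.5 = 40): to d=0 gives 36.0 → no gain ✓; to d=2.7 gives 70.1 − 7.0×2.7 = 51.2 → profitable ✗.
Low-fitness (own payoff 36.0): to d=2.5 gives 57.5 − 9.8×2.5 = 33 → no gain ✓; to d=2.7 gives 70.1 − 9.8×2.7 = 43.64 → profitable ✗.
High-fitness (own payoff 70.1 − 1.7×2.7 = 65.51): to d=0 gives 36.0 → no gain ✓; to d=2.5 gives 57.5 − 1.7×2.5 = 53.25 → no gain ✓.
4 of the 6 constraints hold; not an equilibrium.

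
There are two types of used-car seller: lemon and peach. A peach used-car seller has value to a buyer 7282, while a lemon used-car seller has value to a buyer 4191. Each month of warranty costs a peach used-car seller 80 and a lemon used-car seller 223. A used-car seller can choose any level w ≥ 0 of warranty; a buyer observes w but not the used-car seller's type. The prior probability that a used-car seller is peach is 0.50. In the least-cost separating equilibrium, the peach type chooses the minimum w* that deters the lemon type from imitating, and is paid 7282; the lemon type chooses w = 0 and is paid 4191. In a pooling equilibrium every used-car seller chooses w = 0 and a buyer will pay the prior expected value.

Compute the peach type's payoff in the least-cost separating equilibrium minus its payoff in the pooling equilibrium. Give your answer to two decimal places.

Least-cost separating signal: w* solves 4191 = 7282 − 223·w*, so w* = (7282 − 4191)/223 ≈ 13.8610.
Peach type's separating payoff: 7282 − 80 × w* = 7282 − 80 × (7282 − 4191)/223 = 7282 − 247280/223 ≈ 6173.1211.
Pooling payoff: 0.50 × 7282 + 0.50 × 4191 = 5736.5.
Difference: 6173.1211 − 5736.5 = 436.6211, i.e. 436.62 to two decimal places.
The peach type prefers to separate.

436.62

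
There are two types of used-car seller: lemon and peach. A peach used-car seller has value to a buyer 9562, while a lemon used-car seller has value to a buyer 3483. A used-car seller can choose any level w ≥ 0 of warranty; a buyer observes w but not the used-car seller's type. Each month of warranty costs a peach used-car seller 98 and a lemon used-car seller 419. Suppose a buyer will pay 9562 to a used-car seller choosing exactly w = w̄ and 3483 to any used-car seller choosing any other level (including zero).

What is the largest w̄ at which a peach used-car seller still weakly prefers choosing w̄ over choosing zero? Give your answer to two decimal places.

62.03

Choosing w̄ yields the peach type 9562 − 98·w̄; choosing zero yields 3483.
The peach type is indifferent at 9562 − 98·w̄ = 3483, i.e. w̄ = (9562 − 3483) / 98 ≈ 62.03.
For any w̄ above 62.03 the peach type would rather pool at zero, so separation collapses.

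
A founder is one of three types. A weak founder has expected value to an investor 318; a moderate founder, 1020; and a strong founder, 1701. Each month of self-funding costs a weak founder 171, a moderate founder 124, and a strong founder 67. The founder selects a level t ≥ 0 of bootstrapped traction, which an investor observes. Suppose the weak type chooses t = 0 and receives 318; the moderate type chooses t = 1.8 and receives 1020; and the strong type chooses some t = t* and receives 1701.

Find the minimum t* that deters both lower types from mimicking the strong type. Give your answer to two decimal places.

Weak type (on-path payoff 318) won't mimic when 318 ≥ 1701 − 171·t*, i.e. t* ≥ 8.09.
Moderate type (on-path payoff 1020 − 124×1.8 = 796.8) won't mimic when 796.8 ≥ 1701 − 124·t*, i.e. t* ≥ 7.29.
Both must hold, so t* = max(8.09, 7.29) = 8.09. The weak type's constraint binds.

8.09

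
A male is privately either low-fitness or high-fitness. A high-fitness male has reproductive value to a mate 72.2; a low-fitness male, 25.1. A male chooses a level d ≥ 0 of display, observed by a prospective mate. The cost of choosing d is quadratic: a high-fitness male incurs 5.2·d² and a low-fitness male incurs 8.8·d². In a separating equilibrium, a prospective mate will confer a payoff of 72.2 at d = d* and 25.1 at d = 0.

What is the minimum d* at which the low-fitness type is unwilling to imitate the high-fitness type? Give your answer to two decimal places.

2.31

The low-fitness type at d = 0 receives 25.1; imitating at d* yields 72.2 − 8.8·d*².
Indifference: 25.1 = 72.2 − 8.8·d*², so d*² = (72.2 − 25.1) / 8.8 ≈ 5.3523.
d* = √5.3523 ≈ 2.31.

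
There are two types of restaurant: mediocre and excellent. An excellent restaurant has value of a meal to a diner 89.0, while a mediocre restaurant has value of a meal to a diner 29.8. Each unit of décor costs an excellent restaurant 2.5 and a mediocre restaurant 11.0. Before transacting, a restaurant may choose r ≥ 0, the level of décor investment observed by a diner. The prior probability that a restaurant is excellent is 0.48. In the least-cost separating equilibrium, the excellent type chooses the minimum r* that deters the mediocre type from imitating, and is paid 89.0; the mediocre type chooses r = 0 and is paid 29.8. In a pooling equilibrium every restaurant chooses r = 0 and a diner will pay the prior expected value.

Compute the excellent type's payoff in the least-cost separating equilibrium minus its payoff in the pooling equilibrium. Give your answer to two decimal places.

17.33

Least-cost separating signal: r* solves 29.8 = 89.0 − 11.0·r*, so r* = (89.0 − 29.8)/11.0 ≈ 5.3818.
Excellent type's separating payoff: 89.0 − 2.5 × r* = 89.0 − 2.5 × (89.0 − 29.8)/11.0 = 89.0 − 148/11.0 ≈ 75.5455.
Pooling payoff: 0.48 × 89.0 + 0.52 × 29.8 = 58.216.
Difference: 75.5455 − 58.216 = 17.3295, i.e. 17.33 to two decimal places.
The excellent type prefers to separate.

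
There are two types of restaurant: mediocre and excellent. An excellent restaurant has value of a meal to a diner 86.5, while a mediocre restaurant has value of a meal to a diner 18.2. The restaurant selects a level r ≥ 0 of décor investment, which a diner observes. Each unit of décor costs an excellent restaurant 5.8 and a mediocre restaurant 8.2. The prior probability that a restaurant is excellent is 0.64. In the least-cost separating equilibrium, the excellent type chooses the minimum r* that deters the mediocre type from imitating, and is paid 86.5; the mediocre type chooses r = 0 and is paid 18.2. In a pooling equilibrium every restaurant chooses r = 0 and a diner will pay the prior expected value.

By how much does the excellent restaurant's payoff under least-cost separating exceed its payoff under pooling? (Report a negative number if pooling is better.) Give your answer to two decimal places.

-23.72

Least-cost separating signal: r* solves 18.2 = 86.5 − 8.2·r*, so r* = (86.5 − 18.2)/8.2 ≈ 8.3293.
Excellent type's separating payoff: 86.5 − 5.8 × r* = 86.5 − 5.8 × (86.5 − 18.2)/8.2 = 86.5 − 396.14/8.2 ≈ 38.1902.
Pooling payoff: 0.64 × 86.5 + 0.36 × 18.2 = 61.912.
Difference: 38.1902 − 61.912 = -23.7218, i.e. -23.72 to two decimal places.
The excellent type would prefer the pooling outcome.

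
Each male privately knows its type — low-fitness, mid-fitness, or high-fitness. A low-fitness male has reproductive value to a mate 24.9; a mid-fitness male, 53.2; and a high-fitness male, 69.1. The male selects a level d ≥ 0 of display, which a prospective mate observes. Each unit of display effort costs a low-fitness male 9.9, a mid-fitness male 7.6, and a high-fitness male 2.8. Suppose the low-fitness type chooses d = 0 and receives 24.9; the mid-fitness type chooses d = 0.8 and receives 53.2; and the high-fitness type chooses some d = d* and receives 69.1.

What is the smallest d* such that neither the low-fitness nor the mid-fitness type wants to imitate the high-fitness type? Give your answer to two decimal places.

4.46

Low-fitness type (on-path payoff 24.9) won't mimic when 24.9 ≥ 69.1 − 9.9·d*, i.e. d* ≥ 4.46.
Mid-fitness type (on-path payoff 53.2 − 7.6×0.8 = 47.12) won't mimic when 47.12 ≥ 69.1 − 7.6·d*, i.e. d* ≥ 2.89.
Both must hold, so d* = max(4.46, 2.89) = 4.46. The low-fitness type's constraint binds.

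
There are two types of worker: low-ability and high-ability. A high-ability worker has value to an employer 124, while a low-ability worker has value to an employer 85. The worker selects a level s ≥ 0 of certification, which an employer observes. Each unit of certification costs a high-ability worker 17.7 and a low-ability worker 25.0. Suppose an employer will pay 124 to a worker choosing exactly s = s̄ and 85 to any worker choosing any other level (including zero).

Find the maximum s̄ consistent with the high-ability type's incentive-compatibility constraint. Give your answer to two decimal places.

2.20

Choosing s̄ yields the high-ability type 124 − 17.7·s̄; choosing zero yields 85.
The high-ability type is indifferent at 124 − 17.7·s̄ = 85, i.e. s̄ = (124 − 85) / 17.7 ≈ 2.20.
For any s̄ above 2.20 the high-ability type would rather pool at zero, so separation collapses.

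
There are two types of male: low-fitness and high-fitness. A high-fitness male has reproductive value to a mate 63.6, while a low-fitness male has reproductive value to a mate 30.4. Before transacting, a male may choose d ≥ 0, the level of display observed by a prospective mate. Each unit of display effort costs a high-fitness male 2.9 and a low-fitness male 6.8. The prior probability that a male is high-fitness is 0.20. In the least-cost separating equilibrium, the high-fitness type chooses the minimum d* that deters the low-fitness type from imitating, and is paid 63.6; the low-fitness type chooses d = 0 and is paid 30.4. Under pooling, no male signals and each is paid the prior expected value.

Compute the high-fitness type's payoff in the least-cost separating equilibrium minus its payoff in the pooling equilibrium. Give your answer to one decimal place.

12.4

Least-cost separating signal: d* solves 30.4 = 63.6 − 6.8·d*, so d* = (63.6 − 30.4)/6.8 ≈ 4.8824.
High-fitness type's separating payoff: 63.6 − 2.9 × d* = 63.6 − 2.9 × (63.6 − 30.4)/6.8 = 63.6 − 96.28/6.8 ≈ 49.441.
Pooling payoff: 0.20 × 63.6 + 0.80 × 30.4 = 37.04.
Difference: 49.441 − 37.04 = 12.401, i.e. 12.4 to one decimal place.
The high-fitness type prefers to separate.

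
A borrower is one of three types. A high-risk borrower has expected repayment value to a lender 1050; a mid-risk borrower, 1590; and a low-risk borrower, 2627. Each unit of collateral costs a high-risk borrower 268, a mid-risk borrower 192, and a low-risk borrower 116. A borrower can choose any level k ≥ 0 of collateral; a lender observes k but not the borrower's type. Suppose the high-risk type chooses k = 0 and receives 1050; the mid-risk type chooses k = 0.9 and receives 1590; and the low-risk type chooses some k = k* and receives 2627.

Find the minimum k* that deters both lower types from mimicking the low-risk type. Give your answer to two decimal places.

High-risk type (on-path payoff 1050) won't mimic when 1050 ≥ 2627 − 268·k*, i.e. k* ≥ 5.88.
Mid-risk type (on-path payoff 1590 − 192×0.9 = 1417.2) won't mimic when 1417.2 ≥ 2627 − 192·k*, i.e. k* ≥ 6.30.
Both must hold, so k* = max(5.88, 6.30) = 6.30. The mid-risk type's constraint binds.

6.30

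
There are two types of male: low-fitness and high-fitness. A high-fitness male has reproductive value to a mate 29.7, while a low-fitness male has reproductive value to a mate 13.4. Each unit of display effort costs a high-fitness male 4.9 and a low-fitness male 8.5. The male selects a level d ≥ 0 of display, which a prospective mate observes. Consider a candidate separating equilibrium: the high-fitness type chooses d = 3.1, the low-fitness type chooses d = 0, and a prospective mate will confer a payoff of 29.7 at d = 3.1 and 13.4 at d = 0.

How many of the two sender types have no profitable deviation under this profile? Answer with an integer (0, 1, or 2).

2

High-fitness type: signal → 29.7 − 4.9 × 3.1 = 14.51; deviate to 0 → 13.4. IC holds (14.51 ≥ 13.4).
Low-fitness type: stay at 0 → 13.4; mimic → 29.7 − 8.5 × 3.1 = 3.35. IC holds (13.4 ≥ 3.35).
2 of 2 constraints hold, so this is a separating equilibrium.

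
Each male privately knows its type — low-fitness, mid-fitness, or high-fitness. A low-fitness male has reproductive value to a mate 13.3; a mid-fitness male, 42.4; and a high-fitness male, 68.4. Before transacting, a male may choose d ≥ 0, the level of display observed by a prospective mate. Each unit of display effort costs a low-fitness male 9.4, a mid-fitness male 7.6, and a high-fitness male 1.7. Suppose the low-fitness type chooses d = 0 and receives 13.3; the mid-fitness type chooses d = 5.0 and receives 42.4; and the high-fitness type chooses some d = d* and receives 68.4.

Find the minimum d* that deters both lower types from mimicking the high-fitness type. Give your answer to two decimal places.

Mid-fitness type (on-path payoff 42.4 − 7.6×5.0 = 4.4) won't mimic when 4.4 ≥ 68.4 − 7.6·d*, i.e. d* ≥ 8.42.
Low-fitness type (on-path payoff 13.3) won't mimic when 13.3 ≥ 68.4 − 9.4·d*, i.e. d* ≥ 5.86.
Both must hold, so d* = max(5.86, 8.42) = 8.42. The mid-fitness type's constraint binds.

8.42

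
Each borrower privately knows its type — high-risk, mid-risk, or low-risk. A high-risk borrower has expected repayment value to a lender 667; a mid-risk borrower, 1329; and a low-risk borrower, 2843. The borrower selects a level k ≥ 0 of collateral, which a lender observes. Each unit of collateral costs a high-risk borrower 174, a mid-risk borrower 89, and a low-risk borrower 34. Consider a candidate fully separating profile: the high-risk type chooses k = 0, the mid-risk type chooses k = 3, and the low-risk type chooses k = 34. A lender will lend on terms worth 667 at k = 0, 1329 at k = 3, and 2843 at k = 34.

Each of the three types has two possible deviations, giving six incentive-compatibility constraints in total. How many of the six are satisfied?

Low-risk (own payoff 2843 − 34×34 = 1687): to k=0 gives 667 → no gain ✓; to k=3 gives 1329 − 34×3 = 1227 → no gain ✓.
Mid-risk (own payoff 1329 − 89×3 = 1062): to k=0 gives 667 → no gain ✓; to k=34 gives 2843 − 89×34 = -183 → no gain ✓.
High-risk (own payoff 667): to k=3 gives 1329 − 174×3 = 807 → profitable ✗; to k=34 gives 2843 − 174×34 = -3073 → no gain ✓.
5 of the 6 constraints hold; not an equilibrium.

5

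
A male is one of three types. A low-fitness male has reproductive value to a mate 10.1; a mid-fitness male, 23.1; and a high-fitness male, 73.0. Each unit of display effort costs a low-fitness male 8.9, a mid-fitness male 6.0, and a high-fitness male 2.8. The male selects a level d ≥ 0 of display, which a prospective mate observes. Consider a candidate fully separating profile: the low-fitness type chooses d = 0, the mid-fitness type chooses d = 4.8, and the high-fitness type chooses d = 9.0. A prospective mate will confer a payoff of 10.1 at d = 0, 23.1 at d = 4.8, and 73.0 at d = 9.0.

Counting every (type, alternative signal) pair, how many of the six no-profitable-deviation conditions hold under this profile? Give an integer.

Mid-fitness (own payoff 23.1 − 6.0×4.8 = -5.7): to d=0 gives 10.1 → profitable ✗; to d=9.0 gives 73.0 − 6.0×9.0 = 19 → profitable ✗.
Low-fitness (own payoff 10.1): to d=4.8 gives 23.1 − 8.9×4.8 = -19.62 → no gain ✓; to d=9.0 gives 73.0 − 8.9×9.0 = -7.1 → no gain ✓.
High-fitness (own payoff 73.0 − 2.8×9.0 = 47.8): to d=0 gives 10.1 → no gain ✓; to d=4.8 gives 23.1 − 2.8×4.8 = 9.66 → no gain ✓.
4 of the 6 constraints hold; not an equilibrium.

4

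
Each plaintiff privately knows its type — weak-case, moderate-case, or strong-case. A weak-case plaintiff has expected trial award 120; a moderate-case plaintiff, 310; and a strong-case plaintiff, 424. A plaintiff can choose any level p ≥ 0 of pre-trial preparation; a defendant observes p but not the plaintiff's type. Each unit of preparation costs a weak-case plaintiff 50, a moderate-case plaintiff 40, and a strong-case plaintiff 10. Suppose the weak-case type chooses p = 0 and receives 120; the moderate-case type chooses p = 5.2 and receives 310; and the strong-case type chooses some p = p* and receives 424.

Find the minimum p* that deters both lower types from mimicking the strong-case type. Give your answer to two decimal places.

Moderate-case type (on-path payoff 310 − 40×5.2 = 102) won't mimic when 102 ≥ 424 − 40·p*, i.e. p* ≥ 8.05.
Weak-case type (on-path payoff 120) won't mimic when 120 ≥ 424 − 50·p*, i.e. p* ≥ 6.08.
Both must hold, so p* = max(6.08, 8.05) = 8.05. The moderate-case type's constraint binds.

8.05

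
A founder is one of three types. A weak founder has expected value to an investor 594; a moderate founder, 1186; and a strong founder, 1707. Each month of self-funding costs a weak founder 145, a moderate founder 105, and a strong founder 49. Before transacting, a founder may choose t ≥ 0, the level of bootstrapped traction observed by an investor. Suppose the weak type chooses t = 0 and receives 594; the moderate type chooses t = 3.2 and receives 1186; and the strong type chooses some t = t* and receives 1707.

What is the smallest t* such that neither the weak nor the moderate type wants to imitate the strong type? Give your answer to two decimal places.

8.16

Moderate type (on-path payoff 1186 − 105×3.2 = 850) won't mimic when 850 ≥ 1707 − 105·t*, i.e. t* ≥ 8.16.
Weak type (on-path payoff 594) won't mimic when 594 ≥ 1707 − 145·t*, i.e. t* ≥ 7.68.
Both must hold, so t* = max(7.68, 8.16) = 8.16. The moderate type's constraint binds.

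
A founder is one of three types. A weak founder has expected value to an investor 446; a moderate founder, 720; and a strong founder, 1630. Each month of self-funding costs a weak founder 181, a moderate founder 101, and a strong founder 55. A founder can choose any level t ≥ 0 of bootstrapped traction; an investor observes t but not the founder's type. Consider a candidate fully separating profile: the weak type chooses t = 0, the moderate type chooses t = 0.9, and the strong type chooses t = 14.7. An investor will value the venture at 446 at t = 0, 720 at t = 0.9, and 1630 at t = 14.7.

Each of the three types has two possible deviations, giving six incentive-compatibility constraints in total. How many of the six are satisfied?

Strong (own payoff 1630 − 55×14.7 = 821.5): to t=0 gives 446 → no gain ✓; to t=0.9 gives 720 − 55×0.9 = 670.5 → no gain ✓.
Weak (own payoff 446): to t=0.9 gives 720 − 181×0.9 = 557.1 → profitable ✗; to t=14.7 gives 1630 − 181×14.7 = -1030.7 → no gain ✓.
Moderate (own payoff 720 − 101×0.9 = 629.1): to t=0 gives 446 → no gain ✓; to t=14.7 gives 1630 − 101×14.7 = 145.3 → no gain ✓.
5 of the 6 constraints hold; not an equilibrium.

5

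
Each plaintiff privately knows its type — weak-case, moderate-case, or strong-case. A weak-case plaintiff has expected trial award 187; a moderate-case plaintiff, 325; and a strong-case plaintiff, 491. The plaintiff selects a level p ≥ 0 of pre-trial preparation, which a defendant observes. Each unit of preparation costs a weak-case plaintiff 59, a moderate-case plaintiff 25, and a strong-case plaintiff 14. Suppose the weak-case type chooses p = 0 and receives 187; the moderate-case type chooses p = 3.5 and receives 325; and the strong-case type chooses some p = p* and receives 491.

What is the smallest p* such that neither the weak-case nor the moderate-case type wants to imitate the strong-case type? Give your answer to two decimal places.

10.14

Moderate-case type (on-path payoff 325 − 25×3.5 = 237.5) won't mimic when 237.5 ≥ 491 − 25·p*, i.e. p* ≥ 10.14.
Weak-case type (on-path payoff 187) won't mimic when 187 ≥ 491 − 59·p*, i.e. p* ≥ 5.15.
Both must hold, so p* = max(5.15, 10.14) = 10.14. The moderate-case type's constraint binds.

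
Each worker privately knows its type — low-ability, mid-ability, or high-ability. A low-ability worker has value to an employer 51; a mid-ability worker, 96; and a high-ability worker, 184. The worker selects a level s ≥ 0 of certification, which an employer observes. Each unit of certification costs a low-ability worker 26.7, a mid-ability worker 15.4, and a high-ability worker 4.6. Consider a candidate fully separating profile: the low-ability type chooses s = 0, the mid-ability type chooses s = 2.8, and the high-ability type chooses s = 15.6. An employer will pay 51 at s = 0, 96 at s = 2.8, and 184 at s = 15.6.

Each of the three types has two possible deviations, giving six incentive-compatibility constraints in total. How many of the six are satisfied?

Low-ability (own payoff 51): to s=2.8 gives 96 − 26.7×2.8 = 21.24 → no gain ✓; to s=15.6 gives 184 − 26.7×15.6 = -232.52 → no gain ✓.
Mid-ability (own payoff 96 − 15.4×2.8 = 52.88): to s=0 gives 51 → no gain ✓; to s=15.6 gives 184 − 15.4×15.6 = -56.24 → no gain ✓.
High-ability (own payoff 184 − 4.6×15.6 = 112.24): to s=0 gives 51 → no gain ✓; to s=2.8 gives 96 − 4.6×2.8 = 83.12 → no gain ✓.
6 of the 6 constraints hold; this profile is a separating equilibrium.

6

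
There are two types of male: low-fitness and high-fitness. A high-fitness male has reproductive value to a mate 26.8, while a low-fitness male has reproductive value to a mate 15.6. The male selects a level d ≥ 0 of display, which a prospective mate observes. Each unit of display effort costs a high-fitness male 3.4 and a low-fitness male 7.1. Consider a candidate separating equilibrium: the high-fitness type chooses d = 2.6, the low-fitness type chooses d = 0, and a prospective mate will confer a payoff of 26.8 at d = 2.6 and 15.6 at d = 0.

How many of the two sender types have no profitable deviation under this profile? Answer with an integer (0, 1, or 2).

Low-fitness type: stay at 0 → 15.6; mimic → 26.8 − 7.1 × 2.6 = 8.34. IC holds (15.6 ≥ 8.34).
High-fitness type: signal → 26.8 − 3.4 × 2.6 = 17.96; deviate to 0 → 15.6. IC holds (17.96 ≥ 15.6).
2 of 2 constraints hold, so this is a separating equilibrium.

2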